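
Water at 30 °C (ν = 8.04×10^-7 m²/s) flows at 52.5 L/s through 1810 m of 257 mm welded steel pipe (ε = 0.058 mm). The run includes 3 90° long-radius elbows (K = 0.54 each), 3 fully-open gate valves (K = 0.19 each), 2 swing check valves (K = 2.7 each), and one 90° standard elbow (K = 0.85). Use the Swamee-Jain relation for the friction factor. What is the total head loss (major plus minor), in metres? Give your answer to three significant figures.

H_L ≈ 6.46 m

V = 4Q/(πD²) = 1.012 m/s; V²/2g = 0.05220 m
Re = 3.24×10^5, ε/D = 2.26×10^-4 → f = 0.01638 (Swamee-Jain)
Major: h_f = f(L/D)·V²/2g = 0.01638·7043·0.05220 = 6.024 m
Minor: ΣK = 8.44; h_m = ΣK·V²/2g = 0.4406 m
Total H_L = 6.024 + 0.4406 = 6.464 m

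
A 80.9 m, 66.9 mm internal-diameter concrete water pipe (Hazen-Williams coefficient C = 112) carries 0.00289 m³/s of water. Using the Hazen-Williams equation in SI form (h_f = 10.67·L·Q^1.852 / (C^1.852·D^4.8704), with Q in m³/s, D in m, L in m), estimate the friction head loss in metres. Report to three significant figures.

h_f ≈ 1.44 m

h_f = 10.67·80.9·0.00289^1.852 / (112^1.852·0.0669^4.8704) = 1.443 m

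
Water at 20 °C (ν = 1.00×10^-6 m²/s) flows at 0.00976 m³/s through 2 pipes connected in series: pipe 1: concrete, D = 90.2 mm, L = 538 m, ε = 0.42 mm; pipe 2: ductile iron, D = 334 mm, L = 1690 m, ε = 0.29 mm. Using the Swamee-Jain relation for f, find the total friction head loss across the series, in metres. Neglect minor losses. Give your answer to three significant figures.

H ≈ 21.8 m

Pipe 1: V = 1.527 m/s, Re = 1.38×10^5, ε/D = 0.00466, f = 0.03066, h_1 = f(L/D)V²/2g = 21.74 m
Pipe 2: V = 0.1114 m/s, Re = 3.72×10^4, ε/D = 8.68×10^-4, f = 0.02488, h_2 = f(L/D)V²/2g = 0.07963 m
Series → Q common, losses add: H = Σh = 21.82 m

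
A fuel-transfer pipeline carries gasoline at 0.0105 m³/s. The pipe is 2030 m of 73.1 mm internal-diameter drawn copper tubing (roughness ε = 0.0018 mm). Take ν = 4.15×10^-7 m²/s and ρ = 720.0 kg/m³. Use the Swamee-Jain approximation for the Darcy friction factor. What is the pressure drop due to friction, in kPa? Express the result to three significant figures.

V = 4Q/(πD²) = 4·0.0105/(π·0.0731²) = 2.502 m/s
Re = VD/ν = 2.502·0.0731/4.15×10^-7 = 4.41×10^5 → turbulent
ε/D = 0.0018/73.1 = 2.46×10^-5
Swamee-Jain: f = 0.01375
h_f = f(L/D)V²/(2g) = 0.01375·(2030/0.0731)·2.502²/(2·9.81) = 121.8 m
Δp = ρg·h_f = 720.0·9.81·121.8 = 860.4 kPa

Δp ≈ 860 kPa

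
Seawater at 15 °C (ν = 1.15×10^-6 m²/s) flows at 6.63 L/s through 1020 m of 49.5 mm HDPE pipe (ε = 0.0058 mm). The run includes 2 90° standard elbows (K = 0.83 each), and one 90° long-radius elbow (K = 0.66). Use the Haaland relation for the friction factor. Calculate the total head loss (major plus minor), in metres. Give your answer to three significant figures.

H_L ≈ 215 m

V = 4Q/(πD²) = 3.445 m/s; V²/2g = 0.6050 m
Re = 1.48×10^5, ε/D = 1.17×10^-4 → f = 0.01711 (Haaland)
Major: h_f = f(L/D)·V²/2g = 0.01711·20606·0.6050 = 213.3 m
Minor: ΣK = 2.32; h_m = ΣK·V²/2g = 1.404 m
Total H_L = 213.3 + 1.404 = 214.7 m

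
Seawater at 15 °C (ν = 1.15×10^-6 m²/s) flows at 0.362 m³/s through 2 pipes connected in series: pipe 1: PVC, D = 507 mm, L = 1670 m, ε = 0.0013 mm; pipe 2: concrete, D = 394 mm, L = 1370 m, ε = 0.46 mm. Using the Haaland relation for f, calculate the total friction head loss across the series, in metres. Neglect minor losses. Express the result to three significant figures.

Pipe 1: V = 1.793 m/s, Re = 7.91×10^5, ε/D = 2.56×10^-6, f = 0.01209, h_1 = f(L/D)V²/2g = 6.528 m
Pipe 2: V = 2.969 m/s, Re = 1.02×10^6, ε/D = 0.00117, f = 0.02067, h_2 = f(L/D)V²/2g = 32.30 m
Series → Q common, losses add: H = Σh = 38.83 m

H ≈ 38.8 m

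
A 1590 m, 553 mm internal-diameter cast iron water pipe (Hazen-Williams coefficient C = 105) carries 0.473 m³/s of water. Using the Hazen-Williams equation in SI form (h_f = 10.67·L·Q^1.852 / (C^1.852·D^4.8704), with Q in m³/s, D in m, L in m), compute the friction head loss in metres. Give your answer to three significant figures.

h_f = 10.67·1590·0.473^1.852 / (105^1.852·0.553^4.8704) = 13.71 m

h_f ≈ 13.7 m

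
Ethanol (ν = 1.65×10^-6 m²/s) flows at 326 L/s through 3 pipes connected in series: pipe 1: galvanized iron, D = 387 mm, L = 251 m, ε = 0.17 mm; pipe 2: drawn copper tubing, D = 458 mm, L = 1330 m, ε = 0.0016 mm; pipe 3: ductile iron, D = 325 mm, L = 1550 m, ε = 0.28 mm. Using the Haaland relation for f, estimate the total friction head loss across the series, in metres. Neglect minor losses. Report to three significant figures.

Pipe 1: V = 2.771 m/s, Re = 6.50×10^5, ε/D = 4.39×10^-4, f = 0.01698, h_1 = f(L/D)V²/2g = 4.312 m
Pipe 2: V = 1.979 m/s, Re = 5.49×10^5, ε/D = 3.49×10^-6, f = 0.01289, h_2 = f(L/D)V²/2g = 7.468 m
Pipe 3: V = 3.930 m/s, Re = 7.74×10^5, ε/D = 8.62×10^-4, f = 0.01936, h_3 = f(L/D)V²/2g = 72.68 m
Series → Q common, losses add: H = Σh = 84.46 m

H ≈ 84.5 m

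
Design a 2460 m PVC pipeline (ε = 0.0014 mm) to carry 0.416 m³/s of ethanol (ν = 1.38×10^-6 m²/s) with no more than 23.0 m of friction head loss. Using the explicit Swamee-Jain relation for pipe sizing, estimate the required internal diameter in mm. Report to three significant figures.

Swamee-Jain (Type III): D = 0.66·[ε^1.25·(LQ²/(gh_f))^4.75 + ν·Q^9.4·(L/(gh_f))^5.2]^0.04
LQ²/(gh_f) = 1.887; L/(gh_f) = 10.90
Term 1 = ε^1.25·(…)^4.75 = 9.83×10^-7; Term 2 = ν·Q^9.4·(…)^5.2 = 9.01×10^-5
D = 0.66·(9.83×10^-7 + 9.01×10^-5)^0.04 = 0.4549 m = 455 mm
Check: V = 2.56 m/s, Re = 8.44×10^5, f = 0.01202, h_f = 21.7 m ≈ 23.0 m ✓

D ≈ 455 mm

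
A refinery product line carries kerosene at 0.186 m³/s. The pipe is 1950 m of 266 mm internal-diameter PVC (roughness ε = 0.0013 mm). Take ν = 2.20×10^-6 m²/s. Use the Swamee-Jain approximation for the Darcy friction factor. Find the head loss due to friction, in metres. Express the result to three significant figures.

V = 4Q/(πD²) = 4·0.186/(π·0.266²) = 3.347 m/s
Re = VD/ν = 3.347·0.266/2.20×10^-6 = 4.05×10^5 → turbulent
ε/D = 0.0013/266 = 4.89×10^-6
Swamee-Jain: f = 0.01367
h_f = f(L/D)V²/(2g) = 0.01367·(1950/0.266)·3.347²/(2·9.81) = 57.22 m

h_f ≈ 57.2 m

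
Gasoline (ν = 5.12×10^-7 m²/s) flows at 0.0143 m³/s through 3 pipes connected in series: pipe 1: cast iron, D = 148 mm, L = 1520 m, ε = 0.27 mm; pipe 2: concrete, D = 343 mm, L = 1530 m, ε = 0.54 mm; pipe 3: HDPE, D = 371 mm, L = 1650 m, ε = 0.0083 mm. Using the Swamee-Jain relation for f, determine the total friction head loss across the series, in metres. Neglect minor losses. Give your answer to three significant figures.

Pipe 1: V = 0.8312 m/s, Re = 2.40×10^5, ε/D = 0.00182, f = 0.02382, h_1 = f(L/D)V²/2g = 8.614 m
Pipe 2: V = 0.1548 m/s, Re = 1.04×10^5, ε/D = 0.00157, f = 0.02410, h_2 = f(L/D)V²/2g = 0.1312 m
Pipe 3: V = 0.1323 m/s, Re = 9.59×10^4, ε/D = 2.24×10^-5, f = 0.01816, h_3 = f(L/D)V²/2g = 0.07201 m
Series → Q common, losses add: H = Σh = 8.817 m

H ≈ 8.82 m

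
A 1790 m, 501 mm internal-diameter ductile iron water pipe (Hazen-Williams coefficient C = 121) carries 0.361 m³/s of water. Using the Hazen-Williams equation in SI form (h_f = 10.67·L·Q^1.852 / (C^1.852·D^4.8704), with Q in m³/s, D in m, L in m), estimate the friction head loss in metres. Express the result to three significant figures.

h_f = 10.67·1790·0.361^1.852 / (121^1.852·0.501^4.8704) = 11.64 m

h_f ≈ 11.6 m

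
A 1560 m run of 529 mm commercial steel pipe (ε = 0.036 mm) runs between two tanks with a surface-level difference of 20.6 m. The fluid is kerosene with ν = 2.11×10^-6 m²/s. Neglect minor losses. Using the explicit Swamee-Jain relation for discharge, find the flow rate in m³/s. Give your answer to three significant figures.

Q ≈ 0.707 m³/s

Swamee-Jain (Type II): Q = -0.965·√(gD⁵h_f/L)·ln[ε/(3.7D) + √(3.17ν²L/(gD³h_f))]
√(gD⁵h_f/L) = √(9.81·0.529⁵·20.6/1560) = 0.07326
ε/(3.7D) = 1.84×10^-5; √(3.17ν²L/(gD³h_f)) = 2.71×10^-5
Q = -0.965·0.07326·ln(4.552×10^-5) = 0.7067 m³/s
Check: V = 3.22 m/s, Re = 8.06×10^5, f = 0.01330, h_f = 20.7 m ≈ 20.6 m ✓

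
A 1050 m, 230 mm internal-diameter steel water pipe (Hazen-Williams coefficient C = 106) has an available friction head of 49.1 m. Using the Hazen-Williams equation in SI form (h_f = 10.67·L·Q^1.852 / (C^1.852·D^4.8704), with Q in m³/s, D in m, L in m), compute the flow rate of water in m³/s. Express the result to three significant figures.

Rearranging: Q = [h_f·C^1.852·D^4.8704 / (10.67·L)]^(1/1.852)
Q = [49.1·106^1.852·0.230^4.8704 / (10.67·1050)]^0.540 = 0.1184 m³/s

Q ≈ 0.118 m³/s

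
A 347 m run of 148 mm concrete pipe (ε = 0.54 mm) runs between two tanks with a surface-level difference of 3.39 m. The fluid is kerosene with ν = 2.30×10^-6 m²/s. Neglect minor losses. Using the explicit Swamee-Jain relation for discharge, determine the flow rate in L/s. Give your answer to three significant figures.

Q ≈ 16.9 L/s

Swamee-Jain (Type II): Q = -0.965·√(gD⁵h_f/L)·ln[ε/(3.7D) + √(3.17ν²L/(gD³h_f))]
√(gD⁵h_f/L) = √(9.81·0.148⁵·3.39/347) = 0.002609
ε/(3.7D) = 9.86×10^-4; √(3.17ν²L/(gD³h_f)) = 2.32×10^-4
Q = -0.965·0.002609·ln(0.001218) = 0.01689 m³/s
Check: V = 0.982 m/s, Re = 6.32×10^4, f = 0.02974, h_f = 3.43 m ≈ 3.39 m ✓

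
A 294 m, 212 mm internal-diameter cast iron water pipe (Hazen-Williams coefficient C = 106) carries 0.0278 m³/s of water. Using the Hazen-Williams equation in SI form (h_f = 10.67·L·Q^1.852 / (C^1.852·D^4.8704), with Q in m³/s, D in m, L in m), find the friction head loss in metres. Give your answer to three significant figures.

h_f = 10.67·294·0.0278^1.852 / (106^1.852·0.212^4.8704) = 1.396 m

h_f ≈ 1.40 m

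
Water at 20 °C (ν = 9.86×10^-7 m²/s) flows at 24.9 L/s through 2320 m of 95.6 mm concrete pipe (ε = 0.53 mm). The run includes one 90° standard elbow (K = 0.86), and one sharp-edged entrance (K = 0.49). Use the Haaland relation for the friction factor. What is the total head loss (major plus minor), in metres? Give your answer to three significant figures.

V = 4Q/(πD²) = 3.469 m/s; V²/2g = 0.6133 m
Re = 3.36×10^5, ε/D = 0.00554 → f = 0.03164 (Haaland)
Major: h_f = f(L/D)·V²/2g = 0.03164·24268·0.6133 = 471.0 m
Minor: ΣK = 1.35; h_m = ΣK·V²/2g = 0.8280 m
Total H_L = 471.0 + 0.8280 = 471.8 m

H_L ≈ 472 m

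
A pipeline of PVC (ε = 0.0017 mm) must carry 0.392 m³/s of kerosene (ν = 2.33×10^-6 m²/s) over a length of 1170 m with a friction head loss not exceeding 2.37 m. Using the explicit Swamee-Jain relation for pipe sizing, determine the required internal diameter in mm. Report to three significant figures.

Swamee-Jain (Type III): D = 0.66·[ε^1.25·(LQ²/(gh_f))^4.75 + ν·Q^9.4·(L/(gh_f))^5.2]^0.04
LQ²/(gh_f) = 7.733; L/(gh_f) = 50.32
Term 1 = ε^1.25·(…)^4.75 = 0.00102; Term 2 = ν·Q^9.4·(…)^5.2 = 0.247
D = 0.66·(0.00102 + 0.247)^0.04 = 0.6242 m = 624 mm
Check: V = 1.28 m/s, Re = 3.43×10^5, f = 0.01405, h_f = 2.20 m ≈ 2.37 m ✓

D ≈ 624 mm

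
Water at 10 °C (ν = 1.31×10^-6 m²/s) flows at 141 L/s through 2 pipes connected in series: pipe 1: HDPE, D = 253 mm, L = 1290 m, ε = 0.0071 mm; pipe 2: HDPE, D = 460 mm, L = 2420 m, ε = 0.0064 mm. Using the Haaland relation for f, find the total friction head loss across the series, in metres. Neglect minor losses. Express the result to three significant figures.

H ≈ 29.8 m

Pipe 1: V = 2.805 m/s, Re = 5.42×10^5, ε/D = 2.81×10^-5, f = 0.01323, h_1 = f(L/D)V²/2g = 27.05 m
Pipe 2: V = 0.8484 m/s, Re = 2.98×10^5, ε/D = 1.39×10^-5, f = 0.01447, h_2 = f(L/D)V²/2g = 2.794 m
Series → Q common, losses add: H = Σh = 29.85 m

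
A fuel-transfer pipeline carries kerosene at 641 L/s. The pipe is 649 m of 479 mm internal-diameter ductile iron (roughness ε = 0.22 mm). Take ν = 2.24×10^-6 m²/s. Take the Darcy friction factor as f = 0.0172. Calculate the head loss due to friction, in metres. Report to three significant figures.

V = 4Q/(πD²) = 4·0.641/(π·0.479²) = 3.557 m/s
h_f = f(L/D)V²/(2g) = 0.01720·(649/0.479)·3.557²/(2·9.81) = 15.03 m

h_f ≈ 15.0 m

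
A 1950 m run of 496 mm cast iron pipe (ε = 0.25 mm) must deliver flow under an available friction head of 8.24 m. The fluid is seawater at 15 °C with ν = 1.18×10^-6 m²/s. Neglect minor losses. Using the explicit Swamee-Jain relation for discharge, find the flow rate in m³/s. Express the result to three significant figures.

Q ≈ 0.296 m³/s

Swamee-Jain (Type II): Q = -0.965·√(gD⁵h_f/L)·ln[ε/(3.7D) + √(3.17ν²L/(gD³h_f))]
√(gD⁵h_f/L) = √(9.81·0.496⁵·8.24/1950) = 0.03528
ε/(3.7D) = 1.36×10^-4; √(3.17ν²L/(gD³h_f)) = 2.95×10^-5
Q = -0.965·0.03528·ln(1.658×10^-4) = 0.2963 m³/s
Check: V = 1.53 m/s, Re = 6.45×10^5, f = 0.01760, h_f = 8.29 m ≈ 8.24 m ✓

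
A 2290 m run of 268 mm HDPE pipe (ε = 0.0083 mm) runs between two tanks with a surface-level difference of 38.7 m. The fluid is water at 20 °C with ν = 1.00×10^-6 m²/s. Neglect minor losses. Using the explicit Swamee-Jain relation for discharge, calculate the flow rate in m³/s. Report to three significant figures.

Swamee-Jain (Type II): Q = -0.965·√(gD⁵h_f/L)·ln[ε/(3.7D) + √(3.17ν²L/(gD³h_f))]
√(gD⁵h_f/L) = √(9.81·0.268⁵·38.7/2290) = 0.01514
ε/(3.7D) = 8.37×10^-6; √(3.17ν²L/(gD³h_f)) = 3.15×10^-5
Q = -0.965·0.01514·ln(3.989×10^-5) = 0.1480 m³/s
Check: V = 2.62 m/s, Re = 7.03×10^5, f = 0.01291, h_f = 38.7 m ≈ 38.7 m ✓

Q ≈ 0.148 m³/s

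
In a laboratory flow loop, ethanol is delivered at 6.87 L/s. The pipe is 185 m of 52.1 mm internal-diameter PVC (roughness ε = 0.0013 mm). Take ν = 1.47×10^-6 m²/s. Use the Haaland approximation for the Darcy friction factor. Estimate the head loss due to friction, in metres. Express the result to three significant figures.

h_f ≈ 32.8 m

V = 4Q/(πD²) = 4·0.00687/(π·0.0521²) = 3.222 m/s
Re = VD/ν = 3.222·0.0521/1.47×10^-6 = 1.14×10^5 → turbulent
ε/D = 0.0013/52.1 = 2.50×10^-5
Haaland: f = 0.01745
h_f = f(L/D)V²/(2g) = 0.01745·(185/0.0521)·3.222²/(2·9.81) = 32.79 m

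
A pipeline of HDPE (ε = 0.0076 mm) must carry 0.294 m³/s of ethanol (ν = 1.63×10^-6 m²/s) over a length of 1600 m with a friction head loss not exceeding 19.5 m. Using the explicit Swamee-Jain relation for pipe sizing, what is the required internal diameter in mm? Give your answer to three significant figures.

Swamee-Jain (Type III): D = 0.66·[ε^1.25·(LQ²/(gh_f))^4.75 + ν·Q^9.4·(L/(gh_f))^5.2]^0.04
LQ²/(gh_f) = 0.7230; L/(gh_f) = 8.364
Term 1 = ε^1.25·(…)^4.75 = 8.55×10^-8; Term 2 = ν·Q^9.4·(…)^5.2 = 1.03×10^-6
D = 0.66·(8.55×10^-8 + 1.03×10^-6)^0.04 = 0.3814 m = 381 mm
Check: V = 2.57 m/s, Re = 6.02×10^5, f = 0.01302, h_f = 18.4 m ≈ 19.5 m ✓

D ≈ 381 mm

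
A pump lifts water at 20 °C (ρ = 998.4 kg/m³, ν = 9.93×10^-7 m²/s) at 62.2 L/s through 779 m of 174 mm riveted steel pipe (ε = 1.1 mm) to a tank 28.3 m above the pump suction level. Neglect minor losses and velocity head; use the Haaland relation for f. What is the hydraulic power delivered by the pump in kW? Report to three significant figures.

P_hyd ≈ 48.5 kW

V = 4Q/(πD²) = 2.616 m/s; Re = 4.58×10^5; ε/D = 0.00632; f = 0.03287
h_f = f(L/D)V²/2g = 51.33 m
Total head H = z + h_f = 28.3 + 51.33 = 79.63 m
P_hyd = ρgQH = 998.4·9.81·0.0622·79.63 = 48.51 kW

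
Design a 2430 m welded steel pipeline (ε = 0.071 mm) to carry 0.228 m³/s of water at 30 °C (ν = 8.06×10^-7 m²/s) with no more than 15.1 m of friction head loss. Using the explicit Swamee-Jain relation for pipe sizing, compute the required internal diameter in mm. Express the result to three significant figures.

Swamee-Jain (Type III): D = 0.66·[ε^1.25·(LQ²/(gh_f))^4.75 + ν·Q^9.4·(L/(gh_f))^5.2]^0.04
LQ²/(gh_f) = 0.8528; L/(gh_f) = 16.40
Term 1 = ε^1.25·(…)^4.75 = 3.06×10^-6; Term 2 = ν·Q^9.4·(…)^5.2 = 1.54×10^-6
D = 0.66·(3.06×10^-6 + 1.54×10^-6)^0.04 = 0.4037 m = 404 mm
Check: V = 1.78 m/s, Re = 8.92×10^5, f = 0.01460, h_f = 14.2 m ≈ 15.1 m ✓

D ≈ 404 mm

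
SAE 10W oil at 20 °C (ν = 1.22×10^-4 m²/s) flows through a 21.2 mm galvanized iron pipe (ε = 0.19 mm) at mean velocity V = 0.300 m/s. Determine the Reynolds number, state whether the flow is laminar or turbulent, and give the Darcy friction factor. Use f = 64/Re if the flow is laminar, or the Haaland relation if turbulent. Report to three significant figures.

Re ≈ 52.1; laminar; f = 64/Re ≈ 1.23

Re = VD/ν = 0.3000·0.0212/1.22×10^-4 = 52.1
Re < 2300 → laminar → f = 64/Re = 1.228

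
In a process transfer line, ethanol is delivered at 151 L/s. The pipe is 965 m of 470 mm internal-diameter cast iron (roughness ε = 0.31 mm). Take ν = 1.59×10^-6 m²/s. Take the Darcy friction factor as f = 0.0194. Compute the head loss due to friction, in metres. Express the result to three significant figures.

h_f ≈ 1.54 m

V = 4Q/(πD²) = 4·0.151/(π·0.470²) = 0.8703 m/s
h_f = f(L/D)V²/(2g) = 0.01940·(965/0.470)·0.8703²/(2·9.81) = 1.538 m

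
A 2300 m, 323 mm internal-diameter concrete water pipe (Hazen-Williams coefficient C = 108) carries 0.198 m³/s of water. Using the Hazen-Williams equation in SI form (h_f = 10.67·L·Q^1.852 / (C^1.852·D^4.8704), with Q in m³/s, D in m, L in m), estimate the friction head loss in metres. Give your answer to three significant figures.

h_f = 10.67·2300·0.198^1.852 / (108^1.852·0.323^4.8704) = 51.50 m

h_f ≈ 51.5 m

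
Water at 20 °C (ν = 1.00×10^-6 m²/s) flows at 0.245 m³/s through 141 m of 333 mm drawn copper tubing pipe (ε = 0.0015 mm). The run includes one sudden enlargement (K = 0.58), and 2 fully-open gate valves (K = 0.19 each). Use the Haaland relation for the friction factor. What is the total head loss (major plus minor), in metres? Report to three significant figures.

H_L ≈ 2.40 m

V = 4Q/(πD²) = 2.813 m/s; V²/2g = 0.4033 m
Re = 9.37×10^5, ε/D = 4.50×10^-6 → f = 0.01179 (Haaland)
Major: h_f = f(L/D)·V²/2g = 0.01179·423.4·0.4033 = 2.013 m
Minor: ΣK = 0.960; h_m = ΣK·V²/2g = 0.3872 m
Total H_L = 2.013 + 0.3872 = 2.400 m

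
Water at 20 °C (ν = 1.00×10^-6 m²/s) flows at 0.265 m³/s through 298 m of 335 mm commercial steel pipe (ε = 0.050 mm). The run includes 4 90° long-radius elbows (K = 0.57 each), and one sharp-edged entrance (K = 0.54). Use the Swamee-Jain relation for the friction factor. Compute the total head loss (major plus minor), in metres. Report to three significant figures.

V = 4Q/(πD²) = 3.007 m/s; V²/2g = 0.4607 m
Re = 1.01×10^6, ε/D = 1.49×10^-4 → f = 0.01417 (Swamee-Jain)
Major: h_f = f(L/D)·V²/2g = 0.01417·889.6·0.4607 = 5.807 m
Minor: ΣK = 2.82; h_m = ΣK·V²/2g = 1.299 m
Total H_L = 5.807 + 1.299 = 7.106 m

H_L ≈ 7.11 m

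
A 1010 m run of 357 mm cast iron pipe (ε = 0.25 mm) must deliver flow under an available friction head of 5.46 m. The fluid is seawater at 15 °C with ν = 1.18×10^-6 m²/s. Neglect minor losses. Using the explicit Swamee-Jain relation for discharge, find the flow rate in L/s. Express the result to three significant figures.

Swamee-Jain (Type II): Q = -0.965·√(gD⁵h_f/L)·ln[ε/(3.7D) + √(3.17ν²L/(gD³h_f))]
√(gD⁵h_f/L) = √(9.81·0.357⁵·5.46/1010) = 0.01754
ε/(3.7D) = 1.89×10^-4; √(3.17ν²L/(gD³h_f)) = 4.28×10^-5
Q = -0.965·0.01754·ln(2.320×10^-4) = 0.1416 m³/s
Check: V = 1.41 m/s, Re = 4.28×10^5, f = 0.01905, h_f = 5.50 m ≈ 5.46 m ✓

Q ≈ 142 L/s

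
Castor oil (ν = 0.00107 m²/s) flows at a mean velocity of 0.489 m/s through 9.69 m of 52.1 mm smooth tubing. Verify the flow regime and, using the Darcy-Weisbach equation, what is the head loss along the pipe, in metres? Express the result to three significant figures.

Re = VD/ν = 0.489·0.05210/0.00107 = 23.8 → laminar (Re < 2300)
f = 64/Re = 2.688
h_f = f(L/D)V²/(2g) = 2.688·(9.69/0.05210)·0.489²/(2·9.81) = 6.093 m

h_f ≈ 6.09 m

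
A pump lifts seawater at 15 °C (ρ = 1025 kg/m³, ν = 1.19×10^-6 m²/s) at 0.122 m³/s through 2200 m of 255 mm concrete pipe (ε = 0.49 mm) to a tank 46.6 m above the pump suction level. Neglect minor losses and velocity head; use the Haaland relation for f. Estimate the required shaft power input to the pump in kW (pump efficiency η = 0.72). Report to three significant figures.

V = 4Q/(πD²) = 2.389 m/s; Re = 5.12×10^5; ε/D = 0.00192; f = 0.02354
h_f = f(L/D)V²/2g = 59.08 m
Total head H = z + h_f = 46.6 + 59.08 = 105.7 m
P_hyd = ρgQH = 1025·9.81·0.122·105.7 = 129.6 kW
P_shaft = P_hyd/η = 129.6/0.72 = 180.1 kW

P_shaft ≈ 180 kW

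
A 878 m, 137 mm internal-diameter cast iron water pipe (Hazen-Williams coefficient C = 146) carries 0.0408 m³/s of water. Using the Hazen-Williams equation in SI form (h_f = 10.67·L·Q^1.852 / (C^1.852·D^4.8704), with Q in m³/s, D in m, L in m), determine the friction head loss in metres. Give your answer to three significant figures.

h_f = 10.67·878·0.0408^1.852 / (146^1.852·0.137^4.8704) = 39.33 m

h_f ≈ 39.3 m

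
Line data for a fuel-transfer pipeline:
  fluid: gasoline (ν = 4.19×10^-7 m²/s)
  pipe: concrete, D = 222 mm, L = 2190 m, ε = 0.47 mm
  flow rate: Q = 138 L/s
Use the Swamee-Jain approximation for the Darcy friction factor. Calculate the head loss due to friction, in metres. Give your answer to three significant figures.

V = 4Q/(πD²) = 4·0.138/(π·0.222²) = 3.565 m/s
Re = VD/ν = 3.565·0.222/4.19×10^-7 = 1.89×10^6 → turbulent
ε/D = 0.47/222 = 0.00212
Swamee-Jain: f = 0.02392
h_f = f(L/D)V²/(2g) = 0.02392·(2190/0.222)·3.565²/(2·9.81) = 152.9 m

h_f ≈ 153 m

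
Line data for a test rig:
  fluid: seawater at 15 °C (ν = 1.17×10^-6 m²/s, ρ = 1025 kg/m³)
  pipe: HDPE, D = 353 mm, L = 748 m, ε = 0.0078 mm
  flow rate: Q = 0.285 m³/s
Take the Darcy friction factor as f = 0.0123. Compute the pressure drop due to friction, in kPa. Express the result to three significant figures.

V = 4Q/(πD²) = 4·0.285/(π·0.353²) = 2.912 m/s
h_f = f(L/D)V²/(2g) = 0.01230·(748/0.353)·2.912²/(2·9.81) = 11.27 m
Δp = ρg·h_f = 1025·9.81·11.27 = 113.3 kPa

Δp ≈ 113 kPa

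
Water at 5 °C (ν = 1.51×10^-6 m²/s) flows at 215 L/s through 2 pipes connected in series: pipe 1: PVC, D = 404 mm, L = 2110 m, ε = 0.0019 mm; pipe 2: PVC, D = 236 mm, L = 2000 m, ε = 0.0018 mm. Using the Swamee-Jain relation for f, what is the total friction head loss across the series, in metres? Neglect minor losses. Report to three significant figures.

Pipe 1: V = 1.677 m/s, Re = 4.49×10^5, ε/D = 4.70×10^-6, f = 0.01342, h_1 = f(L/D)V²/2g = 10.05 m
Pipe 2: V = 4.915 m/s, Re = 7.68×10^5, ε/D = 7.63×10^-6, f = 0.01230, h_2 = f(L/D)V²/2g = 128.4 m
Series → Q common, losses add: H = Σh = 138.4 m

H ≈ 138 m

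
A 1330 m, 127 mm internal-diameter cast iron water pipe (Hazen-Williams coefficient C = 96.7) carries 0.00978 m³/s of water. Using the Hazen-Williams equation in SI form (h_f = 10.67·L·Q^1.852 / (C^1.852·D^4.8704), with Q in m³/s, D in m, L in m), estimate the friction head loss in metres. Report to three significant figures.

h_f = 10.67·1330·0.00978^1.852 / (96.7^1.852·0.127^4.8704) = 13.12 m

h_f ≈ 13.1 m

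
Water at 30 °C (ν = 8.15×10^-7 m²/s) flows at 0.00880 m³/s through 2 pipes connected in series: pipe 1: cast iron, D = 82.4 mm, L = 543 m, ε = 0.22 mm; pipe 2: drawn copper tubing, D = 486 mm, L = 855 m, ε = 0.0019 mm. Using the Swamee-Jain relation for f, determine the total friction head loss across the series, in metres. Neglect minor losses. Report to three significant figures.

H ≈ 24.1 m

Pipe 1: V = 1.650 m/s, Re = 1.67×10^5, ε/D = 0.00267, f = 0.02639, h_1 = f(L/D)V²/2g = 24.14 m
Pipe 2: V = 0.04744 m/s, Re = 2.83×10^4, ε/D = 3.91×10^-6, f = 0.02372, h_2 = f(L/D)V²/2g = 0.004785 m
Series → Q common, losses add: H = Σh = 24.14 m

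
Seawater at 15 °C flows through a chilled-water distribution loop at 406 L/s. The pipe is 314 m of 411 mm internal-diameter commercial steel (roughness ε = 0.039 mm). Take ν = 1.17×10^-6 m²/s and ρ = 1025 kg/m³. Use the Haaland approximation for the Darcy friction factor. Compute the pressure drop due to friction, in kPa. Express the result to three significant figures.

V = 4Q/(πD²) = 4·0.406/(π·0.411²) = 3.060 m/s
Re = VD/ν = 3.060·0.411/1.17×10^-6 = 1.08×10^6 → turbulent
ε/D = 0.039/411 = 9.49×10^-5
Haaland: f = 0.01317
h_f = f(L/D)V²/(2g) = 0.01317·(314/0.411)·3.060²/(2·9.81) = 4.803 m
Δp = ρg·h_f = 1025·9.81·4.803 = 48.30 kPa

Δp ≈ 48.3 kPa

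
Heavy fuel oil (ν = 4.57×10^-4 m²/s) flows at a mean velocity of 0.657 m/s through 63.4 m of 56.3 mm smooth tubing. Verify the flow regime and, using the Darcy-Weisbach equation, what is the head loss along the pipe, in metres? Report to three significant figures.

Re = VD/ν = 0.657·0.05630/4.57×10^-4 = 80.9 → laminar (Re < 2300)
f = 64/Re = 0.7907
h_f = f(L/D)V²/(2g) = 0.7907·(63.4/0.05630)·0.657²/(2·9.81) = 19.59 m

h_f ≈ 19.6 m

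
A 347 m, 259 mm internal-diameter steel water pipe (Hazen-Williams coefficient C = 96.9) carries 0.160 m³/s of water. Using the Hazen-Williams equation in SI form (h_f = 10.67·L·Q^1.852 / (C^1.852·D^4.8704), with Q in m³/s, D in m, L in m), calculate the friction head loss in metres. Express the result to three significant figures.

h_f = 10.67·347·0.160^1.852 / (96.9^1.852·0.259^4.8704) = 18.76 m

h_f ≈ 18.8 m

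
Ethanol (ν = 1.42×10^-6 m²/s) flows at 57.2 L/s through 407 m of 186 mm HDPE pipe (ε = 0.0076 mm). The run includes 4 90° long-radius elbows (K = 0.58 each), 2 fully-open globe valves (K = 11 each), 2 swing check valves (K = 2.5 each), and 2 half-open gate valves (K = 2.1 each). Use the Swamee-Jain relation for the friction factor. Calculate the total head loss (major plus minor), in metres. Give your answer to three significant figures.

V = 4Q/(πD²) = 2.105 m/s; V²/2g = 0.2259 m
Re = 2.76×10^5, ε/D = 4.09×10^-5 → f = 0.01505 (Swamee-Jain)
Major: h_f = f(L/D)·V²/2g = 0.01505·2188·0.2259 = 7.436 m
Minor: ΣK = 33.5; h_m = ΣK·V²/2g = 7.571 m
Total H_L = 7.436 + 7.571 = 15.01 m

H_L ≈ 15.0 m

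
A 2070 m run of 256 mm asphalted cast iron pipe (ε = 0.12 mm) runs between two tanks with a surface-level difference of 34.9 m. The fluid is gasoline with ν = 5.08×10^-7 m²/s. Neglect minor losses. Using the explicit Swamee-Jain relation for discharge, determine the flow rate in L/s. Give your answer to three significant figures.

Q ≈ 115 L/s

Swamee-Jain (Type II): Q = -0.965·√(gD⁵h_f/L)·ln[ε/(3.7D) + √(3.17ν²L/(gD³h_f))]
√(gD⁵h_f/L) = √(9.81·0.256⁵·34.9/2070) = 0.01349
ε/(3.7D) = 1.27×10^-4; √(3.17ν²L/(gD³h_f)) = 1.72×10^-5
Q = -0.965·0.01349·ln(1.439×10^-4) = 0.1151 m³/s
Check: V = 2.24 m/s, Re = 1.13×10^6, f = 0.01702, h_f = 35.1 m ≈ 34.9 m ✓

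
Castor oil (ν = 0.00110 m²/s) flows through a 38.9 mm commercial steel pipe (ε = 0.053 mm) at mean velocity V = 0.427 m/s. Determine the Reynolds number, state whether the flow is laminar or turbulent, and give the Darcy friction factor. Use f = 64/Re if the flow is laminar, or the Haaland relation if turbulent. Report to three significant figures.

Re ≈ 15.1; laminar; f = 64/Re ≈ 4.24

Re = VD/ν = 0.4270·0.0389/0.00110 = 15.1
Re < 2300 → laminar → f = 64/Re = 4.238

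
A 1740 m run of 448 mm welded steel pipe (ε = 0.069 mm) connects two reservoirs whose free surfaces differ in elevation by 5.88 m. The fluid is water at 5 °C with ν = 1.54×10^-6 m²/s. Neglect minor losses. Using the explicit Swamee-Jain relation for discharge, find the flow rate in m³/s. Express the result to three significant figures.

Swamee-Jain (Type II): Q = -0.965·√(gD⁵h_f/L)·ln[ε/(3.7D) + √(3.17ν²L/(gD³h_f))]
√(gD⁵h_f/L) = √(9.81·0.448⁵·5.88/1740) = 0.02446
ε/(3.7D) = 4.16×10^-5; √(3.17ν²L/(gD³h_f)) = 5.02×10^-5
Q = -0.965·0.02446·ln(9.185×10^-5) = 0.2194 m³/s
Check: V = 1.39 m/s, Re = 4.05×10^5, f = 0.01539, h_f = 5.90 m ≈ 5.88 m ✓

Q ≈ 0.219 m³/s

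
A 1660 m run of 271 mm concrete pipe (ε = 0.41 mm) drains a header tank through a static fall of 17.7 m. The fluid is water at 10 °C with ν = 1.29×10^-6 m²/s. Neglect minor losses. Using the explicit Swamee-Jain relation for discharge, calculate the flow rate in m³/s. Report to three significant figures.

Swamee-Jain (Type II): Q = -0.965·√(gD⁵h_f/L)·ln[ε/(3.7D) + √(3.17ν²L/(gD³h_f))]
√(gD⁵h_f/L) = √(9.81·0.271⁵·17.7/1660) = 0.01236
ε/(3.7D) = 4.09×10^-4; √(3.17ν²L/(gD³h_f)) = 5.03×10^-5
Q = -0.965·0.01236·ln(4.592×10^-4) = 0.09171 m³/s
Check: V = 1.59 m/s, Re = 3.34×10^5, f = 0.02258, h_f = 17.8 m ≈ 17.7 m ✓

Q ≈ 0.0917 m³/s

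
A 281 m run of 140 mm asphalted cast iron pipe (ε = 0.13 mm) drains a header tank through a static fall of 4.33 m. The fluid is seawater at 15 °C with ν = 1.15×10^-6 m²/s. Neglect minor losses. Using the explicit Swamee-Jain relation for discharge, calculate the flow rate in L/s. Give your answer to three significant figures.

Swamee-Jain (Type II): Q = -0.965·√(gD⁵h_f/L)·ln[ε/(3.7D) + √(3.17ν²L/(gD³h_f))]
√(gD⁵h_f/L) = √(9.81·0.140⁵·4.33/281) = 0.002851
ε/(3.7D) = 2.51×10^-4; √(3.17ν²L/(gD³h_f)) = 1.01×10^-4
Q = -0.965·0.002851·ln(3.515×10^-4) = 0.02188 m³/s
Check: V = 1.42 m/s, Re = 1.73×10^5, f = 0.02111, h_f = 4.36 m ≈ 4.33 m ✓

Q ≈ 21.9 L/s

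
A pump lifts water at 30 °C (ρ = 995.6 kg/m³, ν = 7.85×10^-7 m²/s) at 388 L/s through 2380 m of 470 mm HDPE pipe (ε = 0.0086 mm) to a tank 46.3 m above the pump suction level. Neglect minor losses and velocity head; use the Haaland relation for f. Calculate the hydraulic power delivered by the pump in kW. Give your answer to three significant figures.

P_hyd ≈ 231 kW

V = 4Q/(πD²) = 2.236 m/s; Re = 1.34×10^6; ε/D = 1.83×10^-5; f = 0.01145
h_f = f(L/D)V²/2g = 14.79 m
Total head H = z + h_f = 46.3 + 14.79 = 61.09 m
P_hyd = ρgQH = 995.6·9.81·0.388·61.09 = 231.5 kW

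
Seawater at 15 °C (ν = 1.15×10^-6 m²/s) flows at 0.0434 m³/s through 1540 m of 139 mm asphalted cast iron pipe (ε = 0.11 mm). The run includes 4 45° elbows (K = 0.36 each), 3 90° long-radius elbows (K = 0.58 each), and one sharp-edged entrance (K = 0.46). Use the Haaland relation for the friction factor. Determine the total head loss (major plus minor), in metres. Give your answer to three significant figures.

V = 4Q/(πD²) = 2.860 m/s; V²/2g = 0.4169 m
Re = 3.46×10^5, ε/D = 7.91×10^-4 → f = 0.01947 (Haaland)
Major: h_f = f(L/D)·V²/2g = 0.01947·11079·0.4169 = 89.94 m
Minor: ΣK = 3.64; h_m = ΣK·V²/2g = 1.518 m
Total H_L = 89.94 + 1.518 = 91.46 m

H_L ≈ 91.5 m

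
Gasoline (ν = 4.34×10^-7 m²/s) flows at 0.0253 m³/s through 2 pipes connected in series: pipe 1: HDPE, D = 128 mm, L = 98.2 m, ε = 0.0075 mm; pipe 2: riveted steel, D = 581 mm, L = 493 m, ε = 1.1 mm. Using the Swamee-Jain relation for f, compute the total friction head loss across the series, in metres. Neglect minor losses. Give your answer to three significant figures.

Pipe 1: V = 1.966 m/s, Re = 5.80×10^5, ε/D = 5.86×10^-5, f = 0.01368, h_1 = f(L/D)V²/2g = 2.068 m
Pipe 2: V = 0.09543 m/s, Re = 1.28×10^5, ε/D = 0.00189, f = 0.02469, h_2 = f(L/D)V²/2g = 0.009723 m
Series → Q common, losses add: H = Σh = 2.078 m

H ≈ 2.08 m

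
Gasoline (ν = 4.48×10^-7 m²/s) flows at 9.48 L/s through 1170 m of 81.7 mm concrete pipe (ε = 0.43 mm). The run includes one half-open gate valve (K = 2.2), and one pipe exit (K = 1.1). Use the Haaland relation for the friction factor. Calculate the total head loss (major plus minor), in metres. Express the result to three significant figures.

V = 4Q/(πD²) = 1.808 m/s; V²/2g = 0.1667 m
Re = 3.30×10^5, ε/D = 0.00526 → f = 0.03116 (Haaland)
Major: h_f = f(L/D)·V²/2g = 0.03116·14321·0.1667 = 74.37 m
Minor: ΣK = 3.30; h_m = ΣK·V²/2g = 0.5500 m
Total H_L = 74.37 + 0.5500 = 74.92 m

H_L ≈ 74.9 m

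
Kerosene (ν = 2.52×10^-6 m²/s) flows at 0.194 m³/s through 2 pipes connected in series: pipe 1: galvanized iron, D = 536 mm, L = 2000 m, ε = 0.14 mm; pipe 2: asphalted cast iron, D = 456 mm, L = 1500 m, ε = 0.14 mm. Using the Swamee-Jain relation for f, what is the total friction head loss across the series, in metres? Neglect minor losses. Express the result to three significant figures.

Pipe 1: V = 0.8598 m/s, Re = 1.83×10^5, ε/D = 2.61×10^-4, f = 0.01774, h_1 = f(L/D)V²/2g = 2.493 m
Pipe 2: V = 1.188 m/s, Re = 2.15×10^5, ε/D = 3.07×10^-4, f = 0.01769, h_2 = f(L/D)V²/2g = 4.186 m
Series → Q common, losses add: H = Σh = 6.679 m

H ≈ 6.68 m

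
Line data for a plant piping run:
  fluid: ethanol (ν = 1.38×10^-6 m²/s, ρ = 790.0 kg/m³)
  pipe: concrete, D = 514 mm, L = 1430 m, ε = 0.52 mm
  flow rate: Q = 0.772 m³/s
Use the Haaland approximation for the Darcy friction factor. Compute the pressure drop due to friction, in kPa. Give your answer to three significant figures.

V = 4Q/(πD²) = 4·0.772/(π·0.514²) = 3.720 m/s
Re = VD/ν = 3.720·0.514/1.38×10^-6 = 1.39×10^6 → turbulent
ε/D = 0.52/514 = 0.00101
Haaland: f = 0.01992
h_f = f(L/D)V²/(2g) = 0.01992·(1430/0.514)·3.720²/(2·9.81) = 39.10 m
Δp = ρg·h_f = 790.0·9.81·39.10 = 303.0 kPa

Δp ≈ 303 kPa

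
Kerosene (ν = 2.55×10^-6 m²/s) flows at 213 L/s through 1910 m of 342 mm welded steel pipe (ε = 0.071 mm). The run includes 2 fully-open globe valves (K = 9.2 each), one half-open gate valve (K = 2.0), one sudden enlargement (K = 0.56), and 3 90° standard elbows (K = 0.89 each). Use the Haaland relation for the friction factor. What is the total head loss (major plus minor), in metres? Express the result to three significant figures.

V = 4Q/(πD²) = 2.319 m/s; V²/2g = 0.2740 m
Re = 3.11×10^5, ε/D = 2.08×10^-4 → f = 0.01606 (Haaland)
Major: h_f = f(L/D)·V²/2g = 0.01606·5585·0.2740 = 24.58 m
Minor: ΣK = 23.6; h_m = ΣK·V²/2g = 6.475 m
Total H_L = 24.58 + 6.475 = 31.05 m

H_L ≈ 31.1 m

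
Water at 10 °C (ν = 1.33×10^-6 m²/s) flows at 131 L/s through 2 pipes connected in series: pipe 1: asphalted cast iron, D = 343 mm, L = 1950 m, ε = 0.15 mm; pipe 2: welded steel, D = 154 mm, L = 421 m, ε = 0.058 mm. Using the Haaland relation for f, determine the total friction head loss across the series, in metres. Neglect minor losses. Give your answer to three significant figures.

Pipe 1: V = 1.418 m/s, Re = 3.66×10^5, ε/D = 4.37×10^-4, f = 0.01747, h_1 = f(L/D)V²/2g = 10.17 m
Pipe 2: V = 7.033 m/s, Re = 8.14×10^5, ε/D = 3.77×10^-4, f = 0.01637, h_2 = f(L/D)V²/2g = 112.8 m
Series → Q common, losses add: H = Σh = 123.0 m

H ≈ 123 m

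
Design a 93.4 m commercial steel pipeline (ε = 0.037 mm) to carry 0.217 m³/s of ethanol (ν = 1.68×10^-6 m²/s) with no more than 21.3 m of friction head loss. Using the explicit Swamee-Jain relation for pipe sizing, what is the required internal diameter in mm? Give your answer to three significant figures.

Swamee-Jain (Type III): D = 0.66·[ε^1.25·(LQ²/(gh_f))^4.75 + ν·Q^9.4·(L/(gh_f))^5.2]^0.04
LQ²/(gh_f) = 0.02105; L/(gh_f) = 0.4470
Term 1 = ε^1.25·(…)^4.75 = 3.13×10^-14; Term 2 = ν·Q^9.4·(…)^5.2 = 1.48×10^-14
D = 0.66·(3.13×10^-14 + 1.48×10^-14)^0.04 = 0.1932 m = 193 mm
Check: V = 7.40 m/s, Re = 8.51×10^5, f = 0.01482, h_f = 20.0 m ≈ 21.3 m ✓

D ≈ 193 mm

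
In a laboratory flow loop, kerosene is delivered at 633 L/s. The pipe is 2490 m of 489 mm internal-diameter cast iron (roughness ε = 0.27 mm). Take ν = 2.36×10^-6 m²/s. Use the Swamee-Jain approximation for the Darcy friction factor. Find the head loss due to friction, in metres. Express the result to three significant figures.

V = 4Q/(πD²) = 4·0.633/(π·0.489²) = 3.371 m/s
Re = VD/ν = 3.371·0.489/2.36×10^-6 = 6.98×10^5 → turbulent
ε/D = 0.27/489 = 5.52×10^-4
Swamee-Jain: f = 0.01785
h_f = f(L/D)V²/(2g) = 0.01785·(2490/0.489)·3.371²/(2·9.81) = 52.62 m

h_f ≈ 52.6 m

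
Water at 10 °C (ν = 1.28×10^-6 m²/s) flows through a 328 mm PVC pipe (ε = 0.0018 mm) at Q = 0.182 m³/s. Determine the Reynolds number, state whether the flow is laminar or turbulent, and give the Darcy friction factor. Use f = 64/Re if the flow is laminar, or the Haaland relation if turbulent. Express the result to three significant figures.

V = 4Q/(πD²) = 2.154 m/s
Re = VD/ν = 2.154·0.328/1.28×10^-6 = 5.52×10^5
Re > 4000 → turbulent; ε/D = 5.49×10^-6
Haaland: f = 0.01290

Re ≈ 5.52×10^5; turbulent; f ≈ 0.0129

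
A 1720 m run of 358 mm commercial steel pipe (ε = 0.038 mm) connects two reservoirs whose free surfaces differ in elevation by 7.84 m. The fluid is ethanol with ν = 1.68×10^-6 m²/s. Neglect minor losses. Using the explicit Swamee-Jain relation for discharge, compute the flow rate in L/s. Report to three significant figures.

Q ≈ 145 L/s

Swamee-Jain (Type II): Q = -0.965·√(gD⁵h_f/L)·ln[ε/(3.7D) + √(3.17ν²L/(gD³h_f))]
√(gD⁵h_f/L) = √(9.81·0.358⁵·7.84/1720) = 0.01622
ε/(3.7D) = 2.87×10^-5; √(3.17ν²L/(gD³h_f)) = 6.60×10^-5
Q = -0.965·0.01622·ln(9.472×10^-5) = 0.1450 m³/s
Check: V = 1.44 m/s, Re = 3.07×10^5, f = 0.01545, h_f = 7.85 m ≈ 7.84 m ✓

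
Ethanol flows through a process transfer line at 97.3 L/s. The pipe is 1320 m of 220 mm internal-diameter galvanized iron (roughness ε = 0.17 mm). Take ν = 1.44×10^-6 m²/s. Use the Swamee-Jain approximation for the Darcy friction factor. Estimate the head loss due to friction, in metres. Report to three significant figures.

h_f ≈ 39.0 m

V = 4Q/(πD²) = 4·0.0973/(π·0.220²) = 2.560 m/s
Re = VD/ν = 2.560·0.220/1.44×10^-6 = 3.91×10^5 → turbulent
ε/D = 0.17/220 = 7.73×10^-4
Swamee-Jain: f = 0.01949
h_f = f(L/D)V²/(2g) = 0.01949·(1320/0.220)·2.560²/(2·9.81) = 39.05 m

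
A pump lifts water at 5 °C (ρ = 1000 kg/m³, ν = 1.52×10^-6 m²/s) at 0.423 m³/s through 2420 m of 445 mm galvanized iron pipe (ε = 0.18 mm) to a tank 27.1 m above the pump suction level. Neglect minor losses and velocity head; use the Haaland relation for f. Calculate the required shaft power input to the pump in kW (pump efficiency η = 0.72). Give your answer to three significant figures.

V = 4Q/(πD²) = 2.720 m/s; Re = 7.96×10^5; ε/D = 4.04×10^-4; f = 0.01660
h_f = f(L/D)V²/2g = 34.03 m
Total head H = z + h_f = 27.1 + 34.03 = 61.13 m
P_hyd = ρgQH = 1000·9.81·0.423·61.13 = 253.7 kW
P_shaft = P_hyd/η = 253.7/0.72 = 352.3 kW

P_shaft ≈ 352 kW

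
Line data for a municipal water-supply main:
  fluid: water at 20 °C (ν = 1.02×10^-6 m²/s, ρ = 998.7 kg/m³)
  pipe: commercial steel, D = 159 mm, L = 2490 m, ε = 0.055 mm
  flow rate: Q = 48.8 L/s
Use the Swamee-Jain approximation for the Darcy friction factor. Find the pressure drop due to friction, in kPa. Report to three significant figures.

Δp ≈ 805 kPa

V = 4Q/(πD²) = 4·0.0488/(π·0.159²) = 2.458 m/s
Re = VD/ν = 2.458·0.159/1.02×10^-6 = 3.83×10^5 → turbulent
ε/D = 0.055/159 = 3.46×10^-4
Swamee-Jain: f = 0.01704
h_f = f(L/D)V²/(2g) = 0.01704·(2490/0.159)·2.458²/(2·9.81) = 82.14 m
Δp = ρg·h_f = 998.7·9.81·82.14 = 804.8 kPa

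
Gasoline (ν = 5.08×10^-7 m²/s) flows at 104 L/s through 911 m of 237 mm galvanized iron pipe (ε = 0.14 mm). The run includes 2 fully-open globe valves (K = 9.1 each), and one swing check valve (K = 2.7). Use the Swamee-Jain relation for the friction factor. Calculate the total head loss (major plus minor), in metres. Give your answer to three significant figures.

H_L ≈ 25.3 m

V = 4Q/(πD²) = 2.357 m/s; V²/2g = 0.2833 m
Re = 1.10×10^6, ε/D = 5.91×10^-4 → f = 0.01784 (Swamee-Jain)
Major: h_f = f(L/D)·V²/2g = 0.01784·3844·0.2833 = 19.43 m
Minor: ΣK = 20.9; h_m = ΣK·V²/2g = 5.920 m
Total H_L = 19.43 + 5.920 = 25.35 m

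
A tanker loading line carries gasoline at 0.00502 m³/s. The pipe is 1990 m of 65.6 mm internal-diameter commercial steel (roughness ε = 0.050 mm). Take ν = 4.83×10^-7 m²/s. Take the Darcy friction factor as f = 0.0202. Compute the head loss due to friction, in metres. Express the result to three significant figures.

h_f ≈ 68.9 m

V = 4Q/(πD²) = 4·0.00502/(π·0.0656²) = 1.485 m/s
h_f = f(L/D)V²/(2g) = 0.02020·(1990/0.0656)·1.485²/(2·9.81) = 68.90 m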